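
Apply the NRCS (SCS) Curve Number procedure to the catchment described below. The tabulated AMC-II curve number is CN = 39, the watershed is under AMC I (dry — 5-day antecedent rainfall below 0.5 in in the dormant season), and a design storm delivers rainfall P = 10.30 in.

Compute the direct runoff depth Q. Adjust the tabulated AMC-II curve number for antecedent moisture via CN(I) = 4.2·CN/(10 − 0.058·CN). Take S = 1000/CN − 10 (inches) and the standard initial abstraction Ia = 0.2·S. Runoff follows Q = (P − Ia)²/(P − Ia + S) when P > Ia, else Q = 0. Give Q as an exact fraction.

CN(I) from CN(II)=39: (4.2·39)/(10 − 0.058·39) = 81900/3869 ≈ 21.168
S = 1000/(81900/3869) − 10 = 30500/819 in ≈ 37.241 in
Ia = 0.2·(30500/819) = 6100/819 in ≈ 7.448 in
Since P=10.300 > Ia=7.448: effective rainfall P−Ia = 23357/8190 in
Q = (23357/8190)²/((23357/8190) + 30500/819) = (545549449/67076100)/(328357/8190) = 545549449/2689243830 in ≈ 0.203 in

Q = 545549449/2689243830 in ≈ 0.203 in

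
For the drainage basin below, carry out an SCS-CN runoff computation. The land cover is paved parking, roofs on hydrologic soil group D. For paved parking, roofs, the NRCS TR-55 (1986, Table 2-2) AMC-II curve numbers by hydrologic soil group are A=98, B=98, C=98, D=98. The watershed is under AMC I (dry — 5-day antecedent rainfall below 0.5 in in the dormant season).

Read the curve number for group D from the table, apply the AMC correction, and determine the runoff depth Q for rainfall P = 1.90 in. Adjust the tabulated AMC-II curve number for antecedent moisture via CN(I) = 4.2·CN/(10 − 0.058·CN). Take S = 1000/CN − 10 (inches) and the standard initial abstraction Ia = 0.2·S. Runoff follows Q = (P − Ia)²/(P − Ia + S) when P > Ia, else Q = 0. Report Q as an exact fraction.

Q = 344139601/242339790 in ≈ 1.420 in

NRCS table: paved parking, roofs, soil group D → CN(II) = 98
Dry (AMC I): CN(I) = 4.2·98/(10 − 0.058·98) = (2058/5)/(1079/250) = 102900/1079 ≈ 95.366
Retention S: 1000/CN − 10 with CN=95.366 → S = 500/1029 ≈ 0.486 in
Ia = 0.2·(500/1029) = 100/1029 in ≈ 0.097 in
P − Ia = 1.900 − 0.097 = 18551/10290 ≈ 1.803 in (> 0, runoff occurs)
Runoff Q = (P−Ia)²/(P−Ia+S) = (1.803)²/(1.803+0.486) = 344139601/242339790 ≈ 1.420 in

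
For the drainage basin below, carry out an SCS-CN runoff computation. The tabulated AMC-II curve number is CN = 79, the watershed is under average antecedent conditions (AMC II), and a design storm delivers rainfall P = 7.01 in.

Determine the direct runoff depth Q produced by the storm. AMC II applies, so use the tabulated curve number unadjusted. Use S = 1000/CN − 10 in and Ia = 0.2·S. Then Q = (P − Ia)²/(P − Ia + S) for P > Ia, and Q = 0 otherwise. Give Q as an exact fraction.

Q = 2619290041/570214100 in ≈ 4.594 in

CN(II) = 79; AMC II needs no correction.
Max retention: S = 1000/79 − 10 = 210/79 in (≈ 2.658 in)
Ia = 0.2·(210/79) = 42/79 in ≈ 0.532 in
P − Ia = 7.010 − 0.532 = 51179/7900 ≈ 6.478 in (> 0, runoff occurs)
Q: (51179/7900)² ÷ (72179/7900) = 2619290041/570214100 in (≈ 4.594 in)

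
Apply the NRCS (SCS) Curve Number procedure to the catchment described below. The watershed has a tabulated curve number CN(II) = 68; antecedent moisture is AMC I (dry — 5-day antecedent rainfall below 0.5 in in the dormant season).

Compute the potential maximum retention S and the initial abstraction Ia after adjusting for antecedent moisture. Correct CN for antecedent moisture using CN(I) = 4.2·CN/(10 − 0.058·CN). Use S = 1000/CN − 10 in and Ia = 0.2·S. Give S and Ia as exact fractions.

S = 4000/357 in ≈ 11.204 in; Ia = 800/357 in ≈ 2.241 in

Adjust CN=68 to AMC I: 4.2·68/(10 − 0.058·68) → (1428/5) ÷ (757/125) = 35700/757 ≈ 47.160
S = 1000/(35700/757) − 10 = 4000/357 in ≈ 11.204 in
Ia = 0.2S: 0.2·11.204 = 2.241 in (exactly 800/357)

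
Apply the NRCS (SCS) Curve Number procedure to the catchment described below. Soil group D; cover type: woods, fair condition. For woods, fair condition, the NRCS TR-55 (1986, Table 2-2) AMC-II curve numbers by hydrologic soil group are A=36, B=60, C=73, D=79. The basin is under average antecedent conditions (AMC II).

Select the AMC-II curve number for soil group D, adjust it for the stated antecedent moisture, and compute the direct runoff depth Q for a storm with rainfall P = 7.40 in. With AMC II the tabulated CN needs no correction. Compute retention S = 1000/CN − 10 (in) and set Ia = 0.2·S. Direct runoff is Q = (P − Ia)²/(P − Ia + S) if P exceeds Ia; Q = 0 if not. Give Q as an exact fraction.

NRCS table: woods, fair condition, soil group D → CN(II) = 79
Average conditions: CN = 79 (no AMC adjustment).
S = 1000/79 − 10 = 210/79 in ≈ 2.658 in
Ia = 0.2S: 0.2·2.658 = 0.532 in (exactly 42/79)
Since P=7.400 > Ia=0.532: effective rainfall P−Ia = 2713/395 in
Q = (2713/395)²/((2713/395) + 210/79) = (7360369/156025)/(3763/395) = 7360369/1486385 in ≈ 4.952 in

Q = 7360369/1486385 in ≈ 4.952 in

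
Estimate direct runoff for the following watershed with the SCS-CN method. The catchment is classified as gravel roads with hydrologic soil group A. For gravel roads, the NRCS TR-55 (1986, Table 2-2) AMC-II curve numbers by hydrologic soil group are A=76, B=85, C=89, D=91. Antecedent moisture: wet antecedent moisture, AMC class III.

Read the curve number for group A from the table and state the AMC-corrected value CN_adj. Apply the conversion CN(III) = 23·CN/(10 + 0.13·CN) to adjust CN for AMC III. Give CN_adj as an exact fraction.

CN_adj = 43700/497 ≈ 87.928

NRCS table: gravel roads, soil group A → CN(II) = 76
CN(III) from CN(II)=76: (23·76)/(10 + 0.13·76) = 43700/497 ≈ 87.928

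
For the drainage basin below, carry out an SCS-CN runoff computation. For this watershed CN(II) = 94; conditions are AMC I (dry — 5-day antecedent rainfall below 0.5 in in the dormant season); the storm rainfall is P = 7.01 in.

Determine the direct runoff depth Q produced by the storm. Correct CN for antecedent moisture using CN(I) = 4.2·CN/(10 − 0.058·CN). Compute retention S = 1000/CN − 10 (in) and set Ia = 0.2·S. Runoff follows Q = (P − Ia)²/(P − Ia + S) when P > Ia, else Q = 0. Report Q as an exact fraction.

Adjust CN=94 to AMC I: 4.2·94/(10 − 0.058·94) → (1974/5) ÷ (1137/250) = 32900/379 ≈ 86.807
Max retention: S = 1000/(32900/379) − 10 = 500/329 in (≈ 1.520 in)
Ia = 0.2S: 0.2·1.520 = 0.304 in (exactly 100/329)
Since P=7.010 > Ia=0.304: effective rainfall P−Ia = 220629/32900 in
Runoff Q = (P−Ia)²/(P−Ia+S) = (6.706)²/(6.706+1.520) = 48677155641/8903694100 ≈ 5.467 in

Q = 48677155641/8903694100 in ≈ 5.467 in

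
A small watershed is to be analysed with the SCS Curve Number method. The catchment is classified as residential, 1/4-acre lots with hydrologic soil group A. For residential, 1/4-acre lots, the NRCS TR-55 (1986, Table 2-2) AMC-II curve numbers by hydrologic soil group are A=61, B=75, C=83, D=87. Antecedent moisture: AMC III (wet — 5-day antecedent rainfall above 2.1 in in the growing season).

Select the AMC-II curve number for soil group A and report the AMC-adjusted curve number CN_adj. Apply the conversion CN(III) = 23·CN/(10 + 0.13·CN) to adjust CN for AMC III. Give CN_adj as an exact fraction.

CN_adj = 140300/1793 ≈ 78.249

NRCS table: residential, 1/4-acre lots, soil group A → CN(II) = 61
Wet (AMC III): CN(III) = 23·61/(10 + 0.13·61) = 1403/(1793/100) = 140300/1793 ≈ 78.249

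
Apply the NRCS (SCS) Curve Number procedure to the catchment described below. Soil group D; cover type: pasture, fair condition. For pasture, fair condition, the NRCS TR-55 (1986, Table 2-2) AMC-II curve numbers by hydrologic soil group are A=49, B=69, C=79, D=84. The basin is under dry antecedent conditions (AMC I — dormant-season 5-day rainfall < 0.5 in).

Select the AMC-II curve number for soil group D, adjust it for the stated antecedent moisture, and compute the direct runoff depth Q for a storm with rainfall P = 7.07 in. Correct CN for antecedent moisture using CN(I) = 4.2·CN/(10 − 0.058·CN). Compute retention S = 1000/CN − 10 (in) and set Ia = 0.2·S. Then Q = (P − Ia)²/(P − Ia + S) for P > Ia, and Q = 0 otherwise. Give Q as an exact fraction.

NRCS table: pasture, fair condition, soil group D → CN(II) = 84
Adjust CN=84 to AMC I: 4.2·84/(10 − 0.058·84) → (1764/5) ÷ (641/125) = 44100/641 ≈ 68.799
Retention S: 1000/CN − 10 with CN=68.799 → S = 2000/441 ≈ 4.535 in
Ia = 0.2·(2000/441) = 400/441 in ≈ 0.907 in
P − Ia = 7.070 − 0.907 = 271787/44100 ≈ 6.163 in (> 0, runoff occurs)
Q: (271787/44100)² ÷ (471787/44100) = 73868173369/20805806700 in (≈ 3.550 in)

Q = 73868173369/20805806700 in ≈ 3.550 in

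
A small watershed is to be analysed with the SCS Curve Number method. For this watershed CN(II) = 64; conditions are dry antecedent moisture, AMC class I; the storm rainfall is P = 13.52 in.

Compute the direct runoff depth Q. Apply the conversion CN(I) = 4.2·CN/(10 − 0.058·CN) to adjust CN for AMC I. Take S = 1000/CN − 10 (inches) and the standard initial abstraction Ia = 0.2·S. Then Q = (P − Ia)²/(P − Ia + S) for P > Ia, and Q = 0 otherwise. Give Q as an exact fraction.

Dry (AMC I): CN(I) = 4.2·64/(10 − 0.058·64) = (1344/5)/(786/125) = 5600/131 ≈ 42.748
Max retention: S = 1000/(5600/131) − 10 = 375/28 in (≈ 13.393 in)
Initial abstraction Ia = S/5 = (375/28)/5 = 75/28 ≈ 2.679 in
Since P=13.520 > Ia=2.679: effective rainfall P−Ia = 7589/700 in
Runoff Q = (P−Ia)²/(P−Ia+S) = (10.841)²/(10.841+13.393) = 57592921/11874800 ≈ 4.850 in

Q = 57592921/11874800 in ≈ 4.850 in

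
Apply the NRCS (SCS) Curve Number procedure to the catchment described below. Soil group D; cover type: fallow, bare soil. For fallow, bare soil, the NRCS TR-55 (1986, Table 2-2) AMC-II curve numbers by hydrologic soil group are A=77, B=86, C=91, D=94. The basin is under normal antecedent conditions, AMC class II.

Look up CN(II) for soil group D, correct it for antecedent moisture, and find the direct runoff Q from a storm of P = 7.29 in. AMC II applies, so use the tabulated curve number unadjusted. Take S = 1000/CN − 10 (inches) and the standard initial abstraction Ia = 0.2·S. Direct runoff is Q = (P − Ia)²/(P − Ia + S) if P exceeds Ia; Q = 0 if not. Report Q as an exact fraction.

NRCS table: fallow, bare soil, soil group D → CN(II) = 94
AMC II — tabulated CN = 94 applies directly.
S = 1000/94 − 10 = 30/47 in ≈ 0.638 in
Ia = 0.2S: 0.2·0.638 = 0.128 in (exactly 6/47)
Since P=7.290 > Ia=0.128: effective rainfall P−Ia = 33663/4700 in
Runoff Q = (P−Ia)²/(P−Ia+S) = (7.162)²/(7.162+0.638) = 377732523/57438700 ≈ 6.576 in

Q = 377732523/57438700 in ≈ 6.576 in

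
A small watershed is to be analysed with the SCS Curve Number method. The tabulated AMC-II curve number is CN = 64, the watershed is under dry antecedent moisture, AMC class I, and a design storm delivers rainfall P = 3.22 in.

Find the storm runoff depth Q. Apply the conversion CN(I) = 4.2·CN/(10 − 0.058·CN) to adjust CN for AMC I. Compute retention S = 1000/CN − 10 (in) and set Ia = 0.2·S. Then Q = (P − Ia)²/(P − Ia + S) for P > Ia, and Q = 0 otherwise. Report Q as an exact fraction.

Q = 143641/6827800 in ≈ 0.021 in

Dry (AMC I): CN(I) = 4.2·64/(10 − 0.058·64) = (1344/5)/(786/125) = 5600/131 ≈ 42.748
Max retention: S = 1000/(5600/131) − 10 = 375/28 in (≈ 13.393 in)
Ia = 0.2S: 0.2·13.393 = 2.679 in (exactly 75/28)
Since P=3.220 > Ia=2.679: effective rainfall P−Ia = 379/700 in
Q = (379/700)²/((379/700) + 375/28) = (143641/490000)/(4877/350) = 143641/6827800 in ≈ 0.021 in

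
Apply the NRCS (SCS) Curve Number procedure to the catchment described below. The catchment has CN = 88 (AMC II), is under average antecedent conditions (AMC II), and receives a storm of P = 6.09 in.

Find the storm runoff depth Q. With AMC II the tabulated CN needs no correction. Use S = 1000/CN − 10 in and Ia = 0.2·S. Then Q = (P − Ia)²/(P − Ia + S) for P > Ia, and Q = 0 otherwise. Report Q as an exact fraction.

Average conditions: CN = 88 (no AMC adjustment).
Retention S: 1000/CN − 10 with CN=88.000 → S = 15/11 ≈ 1.364 in
Initial abstraction Ia = S/5 = (15/11)/5 = 3/11 ≈ 0.273 in
P − Ia = 6.090 − 0.273 = 6399/1100 ≈ 5.817 in (> 0, runoff occurs)
Q: (6399/1100)² ÷ (7899/1100) = 13649067/2896300 in (≈ 4.713 in)

Q = 13649067/2896300 in ≈ 4.713 in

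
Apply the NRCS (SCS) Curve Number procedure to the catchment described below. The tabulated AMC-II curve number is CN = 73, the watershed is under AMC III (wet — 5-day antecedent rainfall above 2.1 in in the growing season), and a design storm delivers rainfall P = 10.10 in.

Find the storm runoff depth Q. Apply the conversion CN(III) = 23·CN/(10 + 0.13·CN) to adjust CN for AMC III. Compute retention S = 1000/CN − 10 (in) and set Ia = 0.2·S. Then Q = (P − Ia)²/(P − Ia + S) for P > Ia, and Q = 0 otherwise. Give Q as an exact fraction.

Q = 26954744041/3209895410 in ≈ 8.397 in

Adjust CN=73 to AMC III: 23·73/(10 + 0.13·73) → 1679 ÷ (1949/100) = 167900/1949 ≈ 86.147
S = 1000/(167900/1949) − 10 = 2700/1679 in ≈ 1.608 in
Initial abstraction Ia = S/5 = (2700/1679)/5 = 540/1679 ≈ 0.322 in
Since P=10.100 > Ia=0.322: effective rainfall P−Ia = 164179/16790 in
Runoff Q = (P−Ia)²/(P−Ia+S) = (9.778)²/(9.778+1.608) = 26954744041/3209895410 ≈ 8.397 in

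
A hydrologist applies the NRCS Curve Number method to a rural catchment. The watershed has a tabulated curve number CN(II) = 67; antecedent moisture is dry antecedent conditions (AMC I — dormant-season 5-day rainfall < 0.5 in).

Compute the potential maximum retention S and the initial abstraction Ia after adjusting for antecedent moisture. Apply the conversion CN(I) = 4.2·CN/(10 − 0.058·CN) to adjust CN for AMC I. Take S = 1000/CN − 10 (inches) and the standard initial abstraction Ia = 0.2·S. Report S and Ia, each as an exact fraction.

Adjust CN=67 to AMC I: 4.2·67/(10 − 0.058·67) → (1407/5) ÷ (3057/500) = 46900/1019 ≈ 46.026
Max retention: S = 1000/(46900/1019) − 10 = 5500/469 in (≈ 11.727 in)
Initial abstraction Ia = S/5 = (5500/469)/5 = 1100/469 ≈ 2.345 in

S = 5500/469 in ≈ 11.727 in; Ia = 1100/469 in ≈ 2.345 in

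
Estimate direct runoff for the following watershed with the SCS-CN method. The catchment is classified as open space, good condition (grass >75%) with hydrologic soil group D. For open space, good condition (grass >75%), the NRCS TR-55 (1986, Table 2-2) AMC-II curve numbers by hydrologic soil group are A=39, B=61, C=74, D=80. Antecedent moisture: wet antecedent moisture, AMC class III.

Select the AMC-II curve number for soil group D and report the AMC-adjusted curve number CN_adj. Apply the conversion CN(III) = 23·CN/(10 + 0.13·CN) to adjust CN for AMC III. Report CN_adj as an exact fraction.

CN_adj = 4600/51 ≈ 90.196

NRCS table: open space, good condition (grass >75%), soil group D → CN(II) = 80
CN(III) from CN(II)=80: (23·80)/(10 + 0.13·80) = 4600/51 ≈ 90.196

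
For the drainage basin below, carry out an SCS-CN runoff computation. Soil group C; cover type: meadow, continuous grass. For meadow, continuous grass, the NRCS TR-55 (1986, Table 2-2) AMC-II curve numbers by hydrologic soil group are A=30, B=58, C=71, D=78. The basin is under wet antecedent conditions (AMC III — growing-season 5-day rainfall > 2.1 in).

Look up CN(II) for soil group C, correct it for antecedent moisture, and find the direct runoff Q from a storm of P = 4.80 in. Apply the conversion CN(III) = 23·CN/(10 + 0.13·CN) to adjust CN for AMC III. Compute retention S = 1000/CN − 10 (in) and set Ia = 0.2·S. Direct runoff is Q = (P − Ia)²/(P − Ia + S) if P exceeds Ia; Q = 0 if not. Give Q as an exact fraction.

Q = 164638658/51839585 in ≈ 3.176 in

NRCS table: meadow, continuous grass, soil group C → CN(II) = 71
CN(III) from CN(II)=71: (23·71)/(10 + 0.13·71) = 163300/1923 ≈ 84.919
Retention S: 1000/CN − 10 with CN=84.919 → S = 2900/1633 ≈ 1.776 in
Ia = 0.2S: 0.2·1.776 = 0.355 in (exactly 580/1633)
P − Ia = 4.800 − 0.355 = 36292/8165 ≈ 4.445 in (> 0, runoff occurs)
Runoff Q = (P−Ia)²/(P−Ia+S) = (4.445)²/(4.445+1.776) = 164638658/51839585 ≈ 3.176 in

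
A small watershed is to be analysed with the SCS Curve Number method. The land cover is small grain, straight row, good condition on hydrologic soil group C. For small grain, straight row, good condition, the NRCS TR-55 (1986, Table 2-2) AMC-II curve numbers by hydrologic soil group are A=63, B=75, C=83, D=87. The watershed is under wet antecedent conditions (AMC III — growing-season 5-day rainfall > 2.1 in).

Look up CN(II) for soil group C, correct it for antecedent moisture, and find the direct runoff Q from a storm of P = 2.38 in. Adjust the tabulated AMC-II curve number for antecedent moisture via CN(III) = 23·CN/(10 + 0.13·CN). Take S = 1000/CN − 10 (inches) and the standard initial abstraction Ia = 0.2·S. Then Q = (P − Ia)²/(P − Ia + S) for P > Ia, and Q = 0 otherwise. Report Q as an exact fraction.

NRCS table: small grain, straight row, good condition, soil group C → CN(II) = 83
CN(III) from CN(II)=83: (23·83)/(10 + 0.13·83) = 190900/2079 ≈ 91.823
S = 1000/(190900/2079) − 10 = 1700/1909 in ≈ 0.891 in
Ia = 0.2S: 0.2·0.891 = 0.178 in (exactly 340/1909)
Excess rainfall: 2.380 − 0.178 = 2.202 in; P > Ia so Q > 0
Q: (210171/95450)² ÷ (295171/95450) = 2598344073/1657298350 in (≈ 1.568 in)

Q = 2598344073/1657298350 in ≈ 1.568 in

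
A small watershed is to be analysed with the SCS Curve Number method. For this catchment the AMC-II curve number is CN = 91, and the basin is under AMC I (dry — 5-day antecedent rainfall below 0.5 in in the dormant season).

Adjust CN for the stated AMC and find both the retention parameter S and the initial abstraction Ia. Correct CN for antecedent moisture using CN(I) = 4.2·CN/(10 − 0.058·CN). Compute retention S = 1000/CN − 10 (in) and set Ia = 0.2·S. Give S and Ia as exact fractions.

S = 1500/637 in ≈ 2.355 in; Ia = 300/637 in ≈ 0.471 in

Dry (AMC I): CN(I) = 4.2·91/(10 − 0.058·91) = (1911/5)/(2361/500) = 63700/787 ≈ 80.940
Retention S: 1000/CN − 10 with CN=80.940 → S = 1500/637 ≈ 2.355 in
Ia = 0.2S: 0.2·2.355 = 0.471 in (exactly 300/637)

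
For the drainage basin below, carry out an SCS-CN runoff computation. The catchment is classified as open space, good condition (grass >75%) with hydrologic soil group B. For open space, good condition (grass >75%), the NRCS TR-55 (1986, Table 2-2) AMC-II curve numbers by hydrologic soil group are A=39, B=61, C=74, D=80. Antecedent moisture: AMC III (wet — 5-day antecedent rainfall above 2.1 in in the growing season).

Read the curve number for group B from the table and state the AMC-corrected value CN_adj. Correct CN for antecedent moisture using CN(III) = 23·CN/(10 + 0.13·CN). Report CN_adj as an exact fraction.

NRCS table: open space, good condition (grass >75%), soil group B → CN(II) = 61
Adjust CN=61 to AMC III: 23·61/(10 + 0.13·61) → 1403 ÷ (1793/100) = 140300/1793 ≈ 78.249

CN_adj = 140300/1793 ≈ 78.249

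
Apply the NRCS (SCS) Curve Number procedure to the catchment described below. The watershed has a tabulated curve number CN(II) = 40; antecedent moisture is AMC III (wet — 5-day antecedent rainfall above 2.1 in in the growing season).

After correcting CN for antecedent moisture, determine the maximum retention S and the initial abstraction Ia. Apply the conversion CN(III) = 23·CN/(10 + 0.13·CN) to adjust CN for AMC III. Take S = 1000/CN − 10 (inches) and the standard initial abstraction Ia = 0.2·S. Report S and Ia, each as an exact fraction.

S = 150/23 in ≈ 6.522 in; Ia = 30/23 in ≈ 1.304 in

Adjust CN=40 to AMC III: 23·40/(10 + 0.13·40) → 920 ÷ (76/5) = 1150/19 ≈ 60.526
Retention S: 1000/CN − 10 with CN=60.526 → S = 150/23 ≈ 6.522 in
Initial abstraction Ia = S/5 = (150/23)/5 = 30/23 ≈ 1.304 in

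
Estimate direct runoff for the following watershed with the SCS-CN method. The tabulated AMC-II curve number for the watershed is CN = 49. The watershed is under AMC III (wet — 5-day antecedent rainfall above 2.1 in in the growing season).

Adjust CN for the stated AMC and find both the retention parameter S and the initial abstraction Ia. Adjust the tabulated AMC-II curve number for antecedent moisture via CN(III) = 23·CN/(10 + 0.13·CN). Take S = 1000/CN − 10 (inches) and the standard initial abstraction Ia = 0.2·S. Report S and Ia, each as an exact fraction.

Adjust CN=49 to AMC III: 23·49/(10 + 0.13·49) → 1127 ÷ (1637/100) = 112700/1637 ≈ 68.845
Retention S: 1000/CN − 10 with CN=68.845 → S = 5100/1127 ≈ 4.525 in
Ia = 0.2S: 0.2·4.525 = 0.905 in (exactly 1020/1127)

S = 5100/1127 in ≈ 4.525 in; Ia = 1020/1127 in ≈ 0.905 in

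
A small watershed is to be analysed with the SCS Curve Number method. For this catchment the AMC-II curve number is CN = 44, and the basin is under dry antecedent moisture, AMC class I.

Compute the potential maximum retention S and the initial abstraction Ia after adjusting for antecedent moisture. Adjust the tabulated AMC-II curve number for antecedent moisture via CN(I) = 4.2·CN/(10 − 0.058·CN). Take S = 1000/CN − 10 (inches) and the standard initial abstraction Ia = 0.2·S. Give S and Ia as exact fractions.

S = 1000/33 in ≈ 30.303 in; Ia = 200/33 in ≈ 6.061 in

CN(I) from CN(II)=44: (4.2·44)/(10 − 0.058·44) = 3300/133 ≈ 24.812
Retention S: 1000/CN − 10 with CN=24.812 → S = 1000/33 ≈ 30.303 in
Ia = 0.2·(1000/33) = 200/33 in ≈ 6.061 in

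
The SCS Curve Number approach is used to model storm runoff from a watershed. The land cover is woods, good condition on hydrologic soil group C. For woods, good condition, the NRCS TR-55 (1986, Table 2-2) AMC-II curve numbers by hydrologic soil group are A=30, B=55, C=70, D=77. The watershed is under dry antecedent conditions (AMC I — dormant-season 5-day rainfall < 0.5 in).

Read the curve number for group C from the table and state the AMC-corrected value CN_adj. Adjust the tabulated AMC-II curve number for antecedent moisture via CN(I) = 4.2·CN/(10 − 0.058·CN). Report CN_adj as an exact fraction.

NRCS table: woods, good condition, soil group C → CN(II) = 70
Dry (AMC I): CN(I) = 4.2·70/(10 − 0.058·70) = 294/(297/50) = 4900/99 ≈ 49.495

CN_adj = 4900/99 ≈ 49.495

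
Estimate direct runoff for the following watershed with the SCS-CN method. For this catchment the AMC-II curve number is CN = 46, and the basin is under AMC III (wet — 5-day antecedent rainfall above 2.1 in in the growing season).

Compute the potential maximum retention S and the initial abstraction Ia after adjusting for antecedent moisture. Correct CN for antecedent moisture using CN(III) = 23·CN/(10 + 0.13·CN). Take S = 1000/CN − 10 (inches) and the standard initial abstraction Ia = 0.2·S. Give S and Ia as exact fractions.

S = 2700/529 in ≈ 5.104 in; Ia = 540/529 in ≈ 1.021 in

Adjust CN=46 to AMC III: 23·46/(10 + 0.13·46) → 1058 ÷ (799/50) = 52900/799 ≈ 66.208
Retention S: 1000/CN − 10 with CN=66.208 → S = 2700/529 ≈ 5.104 in
Initial abstraction Ia = S/5 = (2700/529)/5 = 540/529 ≈ 1.021 in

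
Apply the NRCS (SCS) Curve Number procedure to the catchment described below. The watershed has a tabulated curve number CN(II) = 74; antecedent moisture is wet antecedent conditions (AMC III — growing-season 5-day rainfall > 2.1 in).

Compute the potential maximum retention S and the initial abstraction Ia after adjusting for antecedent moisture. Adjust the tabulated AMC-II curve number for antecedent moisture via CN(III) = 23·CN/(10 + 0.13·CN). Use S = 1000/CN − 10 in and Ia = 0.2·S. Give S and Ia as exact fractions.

Adjust CN=74 to AMC III: 23·74/(10 + 0.13·74) → 1702 ÷ (981/50) = 85100/981 ≈ 86.748
S = 1000/(85100/981) − 10 = 1300/851 in ≈ 1.528 in
Initial abstraction Ia = S/5 = (1300/851)/5 = 260/851 ≈ 0.306 in

S = 1300/851 in ≈ 1.528 in; Ia = 260/851 in ≈ 0.306 in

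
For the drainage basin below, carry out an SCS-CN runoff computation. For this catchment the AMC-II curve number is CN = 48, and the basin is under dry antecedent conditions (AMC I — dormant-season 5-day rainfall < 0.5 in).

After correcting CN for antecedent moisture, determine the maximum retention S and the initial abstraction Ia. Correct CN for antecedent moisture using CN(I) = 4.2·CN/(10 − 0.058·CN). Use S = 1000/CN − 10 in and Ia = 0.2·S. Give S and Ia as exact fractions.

Adjust CN=48 to AMC I: 4.2·48/(10 − 0.058·48) → (1008/5) ÷ (902/125) = 12600/451 ≈ 27.938
Retention S: 1000/CN − 10 with CN=27.938 → S = 1625/63 ≈ 25.794 in
Initial abstraction Ia = S/5 = (1625/63)/5 = 325/63 ≈ 5.159 in

S = 1625/63 in ≈ 25.794 in; Ia = 325/63 in ≈ 5.159 in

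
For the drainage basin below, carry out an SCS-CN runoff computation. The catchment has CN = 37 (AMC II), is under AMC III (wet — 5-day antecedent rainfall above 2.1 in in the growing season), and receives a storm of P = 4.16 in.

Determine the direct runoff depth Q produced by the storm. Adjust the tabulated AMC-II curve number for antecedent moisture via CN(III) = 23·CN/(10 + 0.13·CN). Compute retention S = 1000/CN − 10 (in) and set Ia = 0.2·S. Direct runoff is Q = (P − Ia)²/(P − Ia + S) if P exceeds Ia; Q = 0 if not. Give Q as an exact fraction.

Q = 406182002/570446575 in ≈ 0.712 in

Wet (AMC III): CN(III) = 23·37/(10 + 0.13·37) = 851/(1481/100) = 85100/1481 ≈ 57.461
Max retention: S = 1000/(85100/1481) − 10 = 6300/851 in (≈ 7.403 in)
Ia = 0.2·(6300/851) = 1260/851 in ≈ 1.481 in
P − Ia = 4.160 − 1.481 = 57004/21275 ≈ 2.679 in (> 0, runoff occurs)
Runoff Q = (P−Ia)²/(P−Ia+S) = (2.679)²/(2.679+7.403) = 406182002/570446575 ≈ 0.712 in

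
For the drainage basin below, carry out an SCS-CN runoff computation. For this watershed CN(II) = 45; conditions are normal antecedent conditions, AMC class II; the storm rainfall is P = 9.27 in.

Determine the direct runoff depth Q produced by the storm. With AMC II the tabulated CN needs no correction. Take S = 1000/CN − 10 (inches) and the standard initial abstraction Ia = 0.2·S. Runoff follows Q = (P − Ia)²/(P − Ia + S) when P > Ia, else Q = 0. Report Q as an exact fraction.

Q = 37736449/15428700 in ≈ 2.446 in

Average conditions: CN = 45 (no AMC adjustment).
S = 1000/45 − 10 = 110/9 in ≈ 12.222 in
Ia = 0.2S: 0.2·12.222 = 2.444 in (exactly 22/9)
Excess rainfall: 9.270 − 2.444 = 6.826 in; P > Ia so Q > 0
Runoff Q = (P−Ia)²/(P−Ia+S) = (6.826)²/(6.826+12.222) = 37736449/15428700 ≈ 2.446 in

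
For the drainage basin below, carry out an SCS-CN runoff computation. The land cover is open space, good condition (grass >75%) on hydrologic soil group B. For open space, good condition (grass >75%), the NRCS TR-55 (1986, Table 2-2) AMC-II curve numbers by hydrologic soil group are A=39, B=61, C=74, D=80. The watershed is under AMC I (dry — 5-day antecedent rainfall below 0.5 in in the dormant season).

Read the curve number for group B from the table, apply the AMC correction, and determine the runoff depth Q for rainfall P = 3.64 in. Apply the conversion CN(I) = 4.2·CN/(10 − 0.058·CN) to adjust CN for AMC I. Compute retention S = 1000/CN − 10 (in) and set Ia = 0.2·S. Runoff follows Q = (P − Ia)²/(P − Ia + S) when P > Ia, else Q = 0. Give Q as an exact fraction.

NRCS table: open space, good condition (grass >75%), soil group B → CN(II) = 61
Dry (AMC I): CN(I) = 4.2·61/(10 − 0.058·61) = (1281/5)/(3231/500) = 42700/1077 ≈ 39.647
S = 1000/(42700/1077) − 10 = 6500/427 in ≈ 15.222 in
Ia = 0.2·(6500/427) = 1300/427 in ≈ 3.044 in
Since P=3.640 > Ia=3.044: effective rainfall P−Ia = 6357/10675 in
Q = (6357/10675)²/((6357/10675) + 6500/427) = (40411449/113955625)/(168857/10675) = 3108573/138657575 in ≈ 0.022 in

Q = 3108573/138657575 in ≈ 0.022 in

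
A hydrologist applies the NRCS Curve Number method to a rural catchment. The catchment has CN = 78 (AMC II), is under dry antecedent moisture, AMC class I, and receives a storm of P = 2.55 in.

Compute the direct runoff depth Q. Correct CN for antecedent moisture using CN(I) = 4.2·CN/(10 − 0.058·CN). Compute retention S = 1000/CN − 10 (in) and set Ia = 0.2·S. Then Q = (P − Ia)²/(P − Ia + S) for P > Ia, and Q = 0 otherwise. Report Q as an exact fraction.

Q = 390813361/2125616220 in ≈ 0.184 in

CN(I) from CN(II)=78: (4.2·78)/(10 − 0.058·78) = 81900/1369 ≈ 59.825
S = 1000/(81900/1369) − 10 = 5500/819 in ≈ 6.716 in
Initial abstraction Ia = S/5 = (5500/819)/5 = 1100/819 ≈ 1.343 in
Since P=2.550 > Ia=1.343: effective rainfall P−Ia = 19769/16380 in
Q: (19769/16380)² ÷ (129769/16380) = 390813361/2125616220 in (≈ 0.184 in)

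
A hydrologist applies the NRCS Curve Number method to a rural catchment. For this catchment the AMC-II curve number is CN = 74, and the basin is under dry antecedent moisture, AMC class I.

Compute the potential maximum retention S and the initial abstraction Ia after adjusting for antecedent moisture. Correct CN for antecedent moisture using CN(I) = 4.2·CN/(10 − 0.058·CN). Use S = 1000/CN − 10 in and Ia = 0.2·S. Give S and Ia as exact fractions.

S = 6500/777 in ≈ 8.366 in; Ia = 1300/777 in ≈ 1.673 in

CN(I) from CN(II)=74: (4.2·74)/(10 − 0.058·74) = 77700/1427 ≈ 54.450
Max retention: S = 1000/(77700/1427) − 10 = 6500/777 in (≈ 8.366 in)
Ia = 0.2·(6500/777) = 1300/777 in ≈ 1.673 in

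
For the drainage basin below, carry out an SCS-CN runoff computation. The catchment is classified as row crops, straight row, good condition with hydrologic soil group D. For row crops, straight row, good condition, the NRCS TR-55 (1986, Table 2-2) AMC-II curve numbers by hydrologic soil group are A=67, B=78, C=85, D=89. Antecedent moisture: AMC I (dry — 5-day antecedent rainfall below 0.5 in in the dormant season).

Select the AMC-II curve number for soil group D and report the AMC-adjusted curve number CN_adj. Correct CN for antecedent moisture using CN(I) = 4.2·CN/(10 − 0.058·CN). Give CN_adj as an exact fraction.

CN_adj = 186900/2419 ≈ 77.263

NRCS table: row crops, straight row, good condition, soil group D → CN(II) = 89
Adjust CN=89 to AMC I: 4.2·89/(10 − 0.058·89) → (1869/5) ÷ (2419/500) = 186900/2419 ≈ 77.263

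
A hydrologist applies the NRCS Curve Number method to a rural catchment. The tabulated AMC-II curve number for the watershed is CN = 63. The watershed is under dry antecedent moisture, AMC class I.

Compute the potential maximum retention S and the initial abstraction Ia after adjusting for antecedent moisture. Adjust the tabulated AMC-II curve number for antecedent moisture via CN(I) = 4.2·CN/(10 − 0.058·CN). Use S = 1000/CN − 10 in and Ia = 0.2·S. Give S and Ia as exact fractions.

S = 18500/1323 in ≈ 13.983 in; Ia = 3700/1323 in ≈ 2.797 in

Adjust CN=63 to AMC I: 4.2·63/(10 − 0.058·63) → (1323/5) ÷ (3173/500) = 132300/3173 ≈ 41.696
S = 1000/(132300/3173) − 10 = 18500/1323 in ≈ 13.983 in
Initial abstraction Ia = S/5 = (18500/1323)/5 = 3700/1323 ≈ 2.797 in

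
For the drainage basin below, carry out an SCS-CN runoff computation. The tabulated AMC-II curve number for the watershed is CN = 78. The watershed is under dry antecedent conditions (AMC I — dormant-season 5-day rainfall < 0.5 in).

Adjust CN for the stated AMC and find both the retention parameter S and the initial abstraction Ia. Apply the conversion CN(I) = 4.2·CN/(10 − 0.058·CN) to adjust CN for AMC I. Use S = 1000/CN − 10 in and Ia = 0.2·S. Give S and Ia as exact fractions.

S = 5500/819 in ≈ 6.716 in; Ia = 1100/819 in ≈ 1.343 in

Dry (AMC I): CN(I) = 4.2·78/(10 − 0.058·78) = (1638/5)/(1369/250) = 81900/1369 ≈ 59.825
Max retention: S = 1000/(81900/1369) − 10 = 5500/819 in (≈ 6.716 in)
Ia = 0.2·(5500/819) = 1100/819 in ≈ 1.343 in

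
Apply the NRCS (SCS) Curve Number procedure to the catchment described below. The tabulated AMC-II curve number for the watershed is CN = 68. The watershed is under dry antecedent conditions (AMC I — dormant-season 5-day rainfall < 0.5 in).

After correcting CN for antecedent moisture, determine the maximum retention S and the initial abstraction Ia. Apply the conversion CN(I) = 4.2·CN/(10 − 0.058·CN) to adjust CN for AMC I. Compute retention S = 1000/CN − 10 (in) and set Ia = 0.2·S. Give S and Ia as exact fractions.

CN(I) from CN(II)=68: (4.2·68)/(10 − 0.058·68) = 35700/757 ≈ 47.160
Retention S: 1000/CN − 10 with CN=47.160 → S = 4000/357 ≈ 11.204 in
Ia = 0.2·(4000/357) = 800/357 in ≈ 2.241 in

S = 4000/357 in ≈ 11.204 in; Ia = 800/357 in ≈ 2.241 in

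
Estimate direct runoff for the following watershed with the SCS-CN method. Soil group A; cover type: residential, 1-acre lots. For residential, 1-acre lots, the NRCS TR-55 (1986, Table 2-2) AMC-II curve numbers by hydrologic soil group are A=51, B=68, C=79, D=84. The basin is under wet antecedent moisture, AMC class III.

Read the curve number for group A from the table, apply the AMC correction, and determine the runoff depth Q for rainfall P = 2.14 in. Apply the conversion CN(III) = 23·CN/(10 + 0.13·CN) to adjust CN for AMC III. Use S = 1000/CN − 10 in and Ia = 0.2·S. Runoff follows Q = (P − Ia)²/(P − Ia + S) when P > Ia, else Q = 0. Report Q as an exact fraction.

NRCS table: residential, 1-acre lots, soil group A → CN(II) = 51
Wet (AMC III): CN(III) = 23·51/(10 + 0.13·51) = 1173/(1663/100) = 117300/1663 ≈ 70.535
S = 1000/(117300/1663) − 10 = 4900/1173 in ≈ 4.177 in
Ia = 0.2S: 0.2·4.177 = 0.835 in (exactly 980/1173)
Since P=2.140 > Ia=0.835: effective rainfall P−Ia = 76511/58650 in
Q = (76511/58650)²/((76511/58650) + 4900/1173) = (5853933121/3439822500)/(321511/58650) = 5853933121/18856620150 in ≈ 0.310 in

Q = 5853933121/18856620150 in ≈ 0.310 in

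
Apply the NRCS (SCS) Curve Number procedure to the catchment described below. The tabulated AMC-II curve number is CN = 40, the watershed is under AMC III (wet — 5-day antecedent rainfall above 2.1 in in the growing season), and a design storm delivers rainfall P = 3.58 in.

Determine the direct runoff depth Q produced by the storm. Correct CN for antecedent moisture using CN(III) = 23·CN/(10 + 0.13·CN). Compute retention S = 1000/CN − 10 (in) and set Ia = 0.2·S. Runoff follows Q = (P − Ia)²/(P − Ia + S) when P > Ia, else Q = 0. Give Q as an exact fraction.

Adjust CN=40 to AMC III: 23·40/(10 + 0.13·40) → 920 ÷ (76/5) = 1150/19 ≈ 60.526
Retention S: 1000/CN − 10 with CN=60.526 → S = 150/23 ≈ 6.522 in
Initial abstraction Ia = S/5 = (150/23)/5 = 30/23 ≈ 1.304 in
P − Ia = 3.580 − 1.304 = 2617/1150 ≈ 2.276 in (> 0, runoff occurs)
Q = (2617/1150)²/((2617/1150) + 150/23) = (6848689/1322500)/(10117/1150) = 6848689/11634550 in ≈ 0.589 in

Q = 6848689/11634550 in ≈ 0.589 in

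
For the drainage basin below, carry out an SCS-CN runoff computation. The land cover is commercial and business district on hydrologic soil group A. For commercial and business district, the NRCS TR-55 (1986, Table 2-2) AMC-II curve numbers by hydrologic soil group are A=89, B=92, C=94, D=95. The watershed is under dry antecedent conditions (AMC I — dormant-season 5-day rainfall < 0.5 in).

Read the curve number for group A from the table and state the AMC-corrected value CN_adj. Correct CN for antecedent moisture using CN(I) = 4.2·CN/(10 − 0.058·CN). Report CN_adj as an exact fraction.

NRCS table: commercial and business district, soil group A → CN(II) = 89
Dry (AMC I): CN(I) = 4.2·89/(10 − 0.058·89) = (1869/5)/(2419/500) = 186900/2419 ≈ 77.263

CN_adj = 186900/2419 ≈ 77.263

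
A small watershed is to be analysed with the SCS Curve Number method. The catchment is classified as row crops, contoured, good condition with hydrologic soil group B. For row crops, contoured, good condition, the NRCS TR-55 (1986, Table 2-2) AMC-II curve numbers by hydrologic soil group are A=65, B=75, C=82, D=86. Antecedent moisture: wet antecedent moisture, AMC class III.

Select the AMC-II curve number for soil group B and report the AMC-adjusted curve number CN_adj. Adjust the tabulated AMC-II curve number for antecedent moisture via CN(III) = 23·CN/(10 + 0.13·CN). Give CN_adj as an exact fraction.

CN_adj = 6900/79 ≈ 87.342

NRCS table: row crops, contoured, good condition, soil group B → CN(II) = 75
Wet (AMC III): CN(III) = 23·75/(10 + 0.13·75) = 1725/(79/4) = 6900/79 ≈ 87.342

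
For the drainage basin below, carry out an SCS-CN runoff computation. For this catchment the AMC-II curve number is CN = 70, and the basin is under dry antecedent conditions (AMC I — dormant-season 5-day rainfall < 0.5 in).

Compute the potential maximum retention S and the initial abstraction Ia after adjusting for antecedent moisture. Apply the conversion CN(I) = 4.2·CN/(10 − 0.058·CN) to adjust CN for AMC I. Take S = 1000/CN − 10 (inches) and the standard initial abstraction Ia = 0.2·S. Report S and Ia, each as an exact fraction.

Adjust CN=70 to AMC I: 4.2·70/(10 − 0.058·70) → 294 ÷ (297/50) = 4900/99 ≈ 49.495
Retention S: 1000/CN − 10 with CN=49.495 → S = 500/49 ≈ 10.204 in
Initial abstraction Ia = S/5 = (500/49)/5 = 100/49 ≈ 2.041 in

S = 500/49 in ≈ 10.204 in; Ia = 100/49 in ≈ 2.041 in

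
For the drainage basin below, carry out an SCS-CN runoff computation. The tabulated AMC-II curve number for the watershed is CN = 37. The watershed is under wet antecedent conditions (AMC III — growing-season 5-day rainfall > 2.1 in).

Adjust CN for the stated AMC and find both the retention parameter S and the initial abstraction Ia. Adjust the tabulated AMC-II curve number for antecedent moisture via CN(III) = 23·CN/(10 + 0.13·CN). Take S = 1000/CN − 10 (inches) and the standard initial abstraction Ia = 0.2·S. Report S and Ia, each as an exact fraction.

S = 6300/851 in ≈ 7.403 in; Ia = 1260/851 in ≈ 1.481 in

Adjust CN=37 to AMC III: 23·37/(10 + 0.13·37) → 851 ÷ (1481/100) = 85100/1481 ≈ 57.461
S = 1000/(85100/1481) − 10 = 6300/851 in ≈ 7.403 in
Ia = 0.2S: 0.2·7.403 = 1.481 in (exactly 1260/851)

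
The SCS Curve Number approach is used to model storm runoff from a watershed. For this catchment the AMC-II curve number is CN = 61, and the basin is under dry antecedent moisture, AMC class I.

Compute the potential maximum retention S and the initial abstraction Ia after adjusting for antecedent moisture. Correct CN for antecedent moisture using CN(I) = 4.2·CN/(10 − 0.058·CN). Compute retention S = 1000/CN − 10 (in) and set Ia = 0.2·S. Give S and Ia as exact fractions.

Dry (AMC I): CN(I) = 4.2·61/(10 − 0.058·61) = (1281/5)/(3231/500) = 42700/1077 ≈ 39.647
S = 1000/(42700/1077) − 10 = 6500/427 in ≈ 15.222 in
Ia = 0.2S: 0.2·15.222 = 3.044 in (exactly 1300/427)

S = 6500/427 in ≈ 15.222 in; Ia = 1300/427 in ≈ 3.044 in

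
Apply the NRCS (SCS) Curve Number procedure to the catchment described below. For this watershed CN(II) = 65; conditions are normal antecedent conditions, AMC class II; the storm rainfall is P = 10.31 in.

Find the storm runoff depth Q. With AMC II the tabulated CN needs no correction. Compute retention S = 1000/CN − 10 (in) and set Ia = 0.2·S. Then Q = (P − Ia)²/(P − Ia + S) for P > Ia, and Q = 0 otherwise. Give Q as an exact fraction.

Q = 144072009/24703900 in ≈ 5.832 in

AMC II — tabulated CN = 65 applies directly.
Max retention: S = 1000/65 − 10 = 70/13 in (≈ 5.385 in)
Ia = 0.2S: 0.2·5.385 = 1.077 in (exactly 14/13)
Since P=10.310 > Ia=1.077: effective rainfall P−Ia = 12003/1300 in
Q: (12003/1300)² ÷ (19003/1300) = 144072009/24703900 in (≈ 5.832 in)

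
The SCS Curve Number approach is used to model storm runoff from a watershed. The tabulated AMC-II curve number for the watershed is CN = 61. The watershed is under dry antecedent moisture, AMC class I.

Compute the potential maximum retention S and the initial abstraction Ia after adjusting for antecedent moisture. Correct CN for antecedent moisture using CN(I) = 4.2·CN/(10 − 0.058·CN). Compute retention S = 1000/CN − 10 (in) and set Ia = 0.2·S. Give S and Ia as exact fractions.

Dry (AMC I): CN(I) = 4.2·61/(10 − 0.058·61) = (1281/5)/(3231/500) = 42700/1077 ≈ 39.647
Max retention: S = 1000/(42700/1077) − 10 = 6500/427 in (≈ 15.222 in)
Ia = 0.2S: 0.2·15.222 = 3.044 in (exactly 1300/427)

S = 6500/427 in ≈ 15.222 in; Ia = 1300/427 in ≈ 3.044 in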